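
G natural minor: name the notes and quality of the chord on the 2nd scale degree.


Solution.
G natural minor scale: G A Bb C D Eb F
Diatonic triad on degree 2 stacks scale notes 2, 4, 6: A C Eb
A→C = 3 semitones; A→Eb = 6 semitones → diminished triad
= A C Eb (diminished)


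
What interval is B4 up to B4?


Letter names: B → B spans 1 letter name → a unison
Semitones: B4 → B4 = 0 half-steps
A unison of 0 semitones is a perfect unison
= perfect unison


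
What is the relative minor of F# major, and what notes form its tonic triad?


The relative minor shares the major's key signature and starts on its 6th degree
6th degree = a major 6th above the tonic; a major 6th above F# is D#
→ relative minor of F# major is D# minor
Tonic triad of D# minor = root + minor 3rd + perfect 5th = D# F# A#
= D# minor; triad = D# F# A#


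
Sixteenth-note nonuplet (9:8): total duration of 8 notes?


Solution.
Nonuplet: 9 notes occupy the space of 8 sixteenth notes
Space = 8 × 1/4 = 2 beats
Each nonuplet note = 2 / 9 = 2/9 beats
8 notes = 8 × 2/9 = 16/9
= 16/9 beats


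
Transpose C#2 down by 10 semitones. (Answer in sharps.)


Step by step:
C#2: chromatic position 1 in octave 2 → absolute = 2×12 + 1 = 25
Transpose down 10: 25 - 10 = 15
15 = 1×12 + 3 → D# in octave 1
Result = D#1


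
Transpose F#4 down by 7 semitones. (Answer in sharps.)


Working:
F#4: chromatic position 6 in octave 4 → absolute = 4×12 + 6 = 54
Transpose down 7: 54 - 7 = 47
47 = 3×12 + 11 → B in octave 3
Result = B3


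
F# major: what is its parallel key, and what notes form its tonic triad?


Working:
Parallel keys share the same tonic but differ in mode
F# major → parallel is F# minor
Tonic triad of F# minor = F# A C#
= F# minor; triad = F# A C#


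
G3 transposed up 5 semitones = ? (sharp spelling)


Solution.
G3: chromatic position 7 in octave 3 → absolute = 3×12 + 7 = 43
Transpose up 5: 43 + 5 = 48
48 = 4×12 + 0 → C in octave 4
Result = C4


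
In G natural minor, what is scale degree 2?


Reasoning:
Natural minor scale pattern: W-H-W-W-H-W-W (2-1-2-2-1-2-2 semitones)
Starting from G:
  G + 2 semitones → A
  A + 1 semitone → Bb
  Bb + 2 semitones → C
  C + 2 semitones → D
  D + 1 semitone → Eb
  Eb + 2 semitones → F
  F + 2 semitones → G
Scale: G A Bb C D Eb F
Degree 2 = A


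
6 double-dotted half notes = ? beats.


Working:
Base half note = 2 beats
Dot 1 adds half the previous value: +1
Dot 2 adds half the previous value: +1/2
One double-dotted half = 2 + 1 + 1/2 = 7/2
6 of them = 6 × 7/2 = 21
= 21 beats


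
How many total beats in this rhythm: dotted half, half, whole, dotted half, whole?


Working:
Beat values:
  dotted half = 3 beats
  half = 2 beats
  whole = 4 beats
  dotted half = 3 beats
  whole = 4 beats
Sum = 3 + 2 + 4 + 3 + 4
= 16 beats


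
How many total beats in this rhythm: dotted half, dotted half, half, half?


Beat values:
  dotted half = 3 beats
  dotted half = 3 beats
  half = 2 beats
  half = 2 beats
Sum = 3 + 3 + 2 + 2
= 10 beats


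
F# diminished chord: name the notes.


Diminished triad = root + minor 3rd (3 semitones) + diminished 5th (6 semitones)
A triad on F# stacks thirds, so the chord tones use letter names F-A-C
Root: F#
Minor 3rd above F#: A
Diminished 5th above F#: C
Chord = F# A C


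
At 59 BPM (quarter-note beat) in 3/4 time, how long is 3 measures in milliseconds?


Working:
Quarter-note beat duration = 60000 / 59 ms
Beats per measure (3/4) = 3
One measure = 3 × 60000 / 59 = 180000 / 59 ms
3 measures = 3 × 180000 / 59 = 540000 / 59
= 9152.5 ms


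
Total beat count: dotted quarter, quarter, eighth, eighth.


Step by step:
Beat values:
  dotted quarter = 1.5 beats
  quarter = 1 beat
  eighth = 0.5 beats
  eighth = 0.5 beats
Sum = 1.5 + 1 + 0.5 + 0.5
= 3.5 beats


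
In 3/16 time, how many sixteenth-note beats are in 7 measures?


Time signature 3/16: the bottom number 16 means the sixteenth note gets one count
The top number 3 means 3 sixteenth-note beats per measure
Total = 3 × 7 measures
= 21 sixteenth-note beats


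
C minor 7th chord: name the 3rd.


Minor 7th chord = root + minor 3rd + perfect 5th + minor 7th
Seventh chords stack in thirds, so the letter names are C-E-G-B
Root: C
Minor 3rd above C: Eb
Perfect 5th above C: G
Minor 7th above C: Bb
The 3rd = Eb


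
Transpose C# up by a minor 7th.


minor 7th: 7 letter names, 10 semitones
Letter: C + 6 → B
Pitch: C# + 10 semitones, spelled as a B → B
= B


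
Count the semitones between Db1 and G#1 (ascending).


Let's work it out.
Absolute semitone position = octave×12 + chromatic position
Db1: 1×12 + 1 = 13
G#1: 1×12 + 8 = 20
Difference = 20 - 13 = 7
= 7 semitones


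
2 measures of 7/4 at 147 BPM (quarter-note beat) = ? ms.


Quarter-note beat duration = 60000 / 147 ms
Beats per measure (7/4) = 7
One measure = 7 × 60000 / 147 = 420000 / 147 ms
2 measures = 2 × 420000 / 147 = 840000 / 147
= 5714.3 ms


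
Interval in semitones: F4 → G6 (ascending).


Absolute semitone position = octave×12 + chromatic position
F4: 4×12 + 5 = 53
G6: 6×12 + 7 = 79
Difference = 79 - 53 = 26
= 26 semitones


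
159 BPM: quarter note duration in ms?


Step by step:
One quarter-note beat = 60000 / BPM = 60000 / 159 ms
Duration = 60000 / 159
= 377.4 ms


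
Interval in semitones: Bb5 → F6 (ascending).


Working:
Absolute semitone position = octave×12 + chromatic position
Bb5: 5×12 + 10 = 70
F6: 6×12 + 5 = 77
Difference = 77 - 70 = 7
= 7 semitones


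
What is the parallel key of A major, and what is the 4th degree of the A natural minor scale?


Working:
Parallel keys share the same tonic but differ in mode
A major → parallel is A minor
A natural minor scale: A B C D E F G
= A minor; 4th degree = D


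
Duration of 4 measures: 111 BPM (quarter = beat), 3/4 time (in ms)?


Let's work it out.
Quarter-note beat duration = 60000 / 111 ms
Beats per measure (3/4) = 3
One measure = 3 × 60000 / 111 = 180000 / 111 ms
4 measures = 4 × 180000 / 111 = 720000 / 111
= 6486.5 ms


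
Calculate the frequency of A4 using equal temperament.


Step by step:
f = 440 × 2^(n/12) where n = semitones from A4
A4: 0 semitones from A4
f = 440 × 2^(0/12)
f = 440.00 Hz


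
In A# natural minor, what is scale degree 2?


Natural minor scale pattern: W-H-W-W-H-W-W (2-1-2-2-1-2-2 semitones)
Starting from A#:
  A# + 2 semitones → B#
  B# + 1 semitone → C#
  C# + 2 semitones → D#
  D# + 2 semitones → E#
  E# + 1 semitone → F#
  F# + 2 semitones → G#
  G# + 2 semitones → A#
Scale: A# B# C# D# E# F# G#
Degree 2 = B#


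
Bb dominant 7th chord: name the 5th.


Dominant 7th chord = root + major 3rd + perfect 5th + minor 7th
Seventh chords stack in thirds, so the letter names are B-D-F-A
Root: Bb
Major 3rd above Bb: D
Perfect 5th above Bb: F
Minor 7th above Bb: Ab
The 5th = F


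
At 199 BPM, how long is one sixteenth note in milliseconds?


One quarter-note beat = 60000 / BPM = 60000 / 199 ms
Sixteenth note = 1/4 × quarter note
Duration = 1/4 × 60000 / 199 = 15000 / 199
= 75.4 ms


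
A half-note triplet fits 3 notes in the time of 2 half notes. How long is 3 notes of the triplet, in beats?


Solution.
Triplet: 3 notes occupy the space of 2 half notes
Space = 2 × 2 = 4 beats
Each triplet note = 4 / 3 = 4/3 beats
3 notes = 3 × 4/3 = 4
= 4 beats


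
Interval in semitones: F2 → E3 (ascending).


Solution.
Absolute semitone position = octave×12 + chromatic position
F2: 2×12 + 5 = 29
E3: 3×12 + 4 = 40
Difference = 40 - 29 = 11
= 11 semitones


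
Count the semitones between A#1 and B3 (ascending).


Reasoning:
Absolute semitone position = octave×12 + chromatic position
A#1: 1×12 + 10 = 22
B3: 3×12 + 11 = 47
Difference = 47 - 22 = 25
= 25 semitones


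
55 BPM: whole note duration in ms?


Step by step:
One quarter-note beat = 60000 / BPM = 60000 / 55 ms
Whole note = 4 × quarter note
Duration = 4 × 60000 / 55 = 240000 / 55
= 4363.6 ms


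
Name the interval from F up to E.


Step by step:
Letter names: F → E spans 7 letter names → a 7th
Semitones: F → E = 11 half-steps
A 7th of 11 semitones is a major 7th
= major 7th


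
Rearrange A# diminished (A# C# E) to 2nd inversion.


Root position: A# C# E
2nd inversion: move root and 3rd up an octave
Bass note: E
Notes (bottom to top) = E A# C#


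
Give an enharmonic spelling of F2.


Step by step:
Enharmonic notes sound the same pitch but are spelled with different letter names
F and Gbb name the same pitch class
= Gbb2


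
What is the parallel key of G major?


Working:
Parallel keys share the same tonic but differ in mode
G major → parallel is G minor
= G minor


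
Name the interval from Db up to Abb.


Step by step:
Letter names: D → A spans 5 letter names → a 5th
Semitones: Db → Abb = 6 half-steps
A 5th of 6 semitones is a diminished 5th
= diminished 5th


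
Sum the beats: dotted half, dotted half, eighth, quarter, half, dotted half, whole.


Solution.
Beat values:
  dotted half = 3 beats
  dotted half = 3 beats
  eighth = 0.5 beats
  quarter = 1 beat
  half = 2 beats
  dotted half = 3 beats
  whole = 4 beats
Sum = 3 + 3 + 0.5 + 1 + 2 + 3 + 4
= 16.5 beats


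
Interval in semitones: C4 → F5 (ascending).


Solution.
Absolute semitone position = octave×12 + chromatic position
C4: 4×12 + 0 = 48
F5: 5×12 + 5 = 65
Difference = 65 - 48 = 17
= 17 semitones


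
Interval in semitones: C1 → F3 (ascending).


Reasoning:
Absolute semitone position = octave×12 + chromatic position
C1: 1×12 + 0 = 12
F3: 3×12 + 5 = 41
Difference = 41 - 12 = 29
= 29 semitones


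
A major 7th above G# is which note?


Reasoning:
A 7th spans 7 letter names, so from G we land on F
A major 7th = 11 semitones above G#
Spell F at that pitch: F##
= F##


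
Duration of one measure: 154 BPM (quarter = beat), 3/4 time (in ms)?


Step by step:
Quarter-note beat duration = 60000 / 154 ms
Beats per measure (3/4) = 3
One measure = 3 × 60000 / 154 = 180000 / 154 ms
= 1168.8 ms


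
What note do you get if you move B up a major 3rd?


major 3rd: 3 letter names, 4 semitones
Letter: B + 2 → D
Pitch: B + 4 semitones, spelled as a D → D#
= D#


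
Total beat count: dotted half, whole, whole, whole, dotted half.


Solution.
Beat values:
  dotted half = 3 beats
  whole = 4 beats
  whole = 4 beats
  whole = 4 beats
  dotted half = 3 beats
Sum = 3 + 4 + 4 + 4 + 3
= 18 beats


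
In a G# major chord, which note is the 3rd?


Major triad = root + major 3rd (4 semitones) + perfect 5th (7 semitones)
A triad on G# stacks thirds, so the chord tones use letter names G-B-D
Root: G#
Major 3rd above G#: B#
Perfect 5th above G#: D#
The 3rd = B#


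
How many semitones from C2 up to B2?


Absolute semitone position = octave×12 + chromatic position
C2: 2×12 + 0 = 24
B2: 2×12 + 11 = 35
Difference = 35 - 24 = 11
= 11 semitones


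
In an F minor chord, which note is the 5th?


Solution.
Minor triad = root + minor 3rd (3 semitones) + perfect 5th (7 semitones)
A triad on F stacks thirds, so the chord tones use letter names F-A-C
Root: F
Minor 3rd above F: Ab
Perfect 5th above F: C
The 5th = C


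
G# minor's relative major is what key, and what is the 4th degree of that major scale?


Working:
The relative major shares the key signature and is a minor 3rd above the minor tonic
A minor 3rd above G# is B
→ relative major of G# minor is B major
B major scale: B C# D# E F# G# A#
= B major; 4th degree = E


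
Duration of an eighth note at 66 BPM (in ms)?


Let's work it out.
One quarter-note beat = 60000 / BPM = 60000 / 66 ms
Eighth note = 1/2 × quarter note
Duration = 1/2 × 60000 / 66 = 30000 / 66
= 454.5 ms


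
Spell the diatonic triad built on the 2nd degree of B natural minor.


B natural minor scale: B C# D E F# G A
Diatonic triad on degree 2 stacks scale notes 2, 4, 6: C# E G
C#→E = 3 semitones; C#→G = 6 semitones → diminished triad
= C# E G (diminished)


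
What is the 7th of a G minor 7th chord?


Working:
Minor 7th chord = root + minor 3rd + perfect 5th + minor 7th
Seventh chords stack in thirds, so the letter names are G-B-D-F
Root: G
Minor 3rd above G: Bb
Perfect 5th above G: D
Minor 7th above G: F
The 7th = F


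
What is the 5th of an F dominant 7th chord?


Reasoning:
Dominant 7th chord = root + major 3rd + perfect 5th + minor 7th
Seventh chords stack in thirds, so the letter names are F-A-C-E
Root: F
Major 3rd above F: A
Perfect 5th above F: C
Minor 7th above F: Eb
The 5th = C


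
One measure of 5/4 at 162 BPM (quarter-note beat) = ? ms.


Working:
Quarter-note beat duration = 60000 / 162 ms
Beats per measure (5/4) = 5
One measure = 5 × 60000 / 162 = 300000 / 162 ms
= 1851.9 ms


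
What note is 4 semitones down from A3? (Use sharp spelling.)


A3: chromatic position 9 in octave 3 → absolute = 3×12 + 9 = 45
Transpose down 4: 45 - 4 = 41
41 = 3×12 + 5 → F in octave 3
Result = F3


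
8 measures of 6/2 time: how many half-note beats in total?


Solution.
Time signature 6/2: the bottom number 2 means the half note gets one count
The top number 6 means 6 half-note beats per measure
Total = 6 × 8 measures
= 48 half-note beats


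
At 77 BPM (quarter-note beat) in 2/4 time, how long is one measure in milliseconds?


Solution.
Quarter-note beat duration = 60000 / 77 ms
Beats per measure (2/4) = 2
One measure = 2 × 60000 / 77 = 120000 / 77 ms
= 1558.4 ms


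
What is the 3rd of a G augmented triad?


Augmented triad = root + major 3rd (4 semitones) + augmented 5th (8 semitones)
A triad on G stacks thirds, so the chord tones use letter names G-B-D
Root: G
Major 3rd above G: B
Augmented 5th above G: D#
The 3rd = B


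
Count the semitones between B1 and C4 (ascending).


Absolute semitone position = octave×12 + chromatic position
B1: 1×12 + 11 = 23
C4: 4×12 + 0 = 48
Difference = 48 - 23 = 25
= 25 semitones


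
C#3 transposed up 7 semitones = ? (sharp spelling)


Let's work it out.
C#3: chromatic position 1 in octave 3 → absolute = 3×12 + 1 = 37
Transpose up 7: 37 + 7 = 44
44 = 3×12 + 8 → G# in octave 3
Result = G#3


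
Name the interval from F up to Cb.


Letter names: F → C spans 5 letter names → a 5th
Semitones: F → Cb = 6 half-steps
A 5th of 6 semitones is a diminished 5th
= diminished 5th


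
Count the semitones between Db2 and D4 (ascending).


Reasoning:
Absolute semitone position = octave×12 + chromatic position
Db2: 2×12 + 1 = 25
D4: 4×12 + 2 = 50
Difference = 50 - 25 = 25
= 25 semitones


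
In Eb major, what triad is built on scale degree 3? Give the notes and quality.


Solution.
Eb major scale: Eb F G Ab Bb C D
Diatonic triad on degree 3 stacks scale notes 3, 5, 7: G Bb D
G→Bb = 3 semitones; G→D = 7 semitones → minor triad
= G Bb D (minor)


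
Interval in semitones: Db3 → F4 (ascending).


Working:
Absolute semitone position = octave×12 + chromatic position
Db3: 3×12 + 1 = 37
F4: 4×12 + 5 = 53
Difference = 53 - 37 = 16
= 16 semitones


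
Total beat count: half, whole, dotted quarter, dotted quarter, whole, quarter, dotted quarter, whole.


Working:
Beat values:
  half = 2 beats
  whole = 4 beats
  dotted quarter = 1.5 beats
  dotted quarter = 1.5 beats
  whole = 4 beats
  quarter = 1 beat
  dotted quarter = 1.5 beats
  whole = 4 beats
Sum = 2 + 4 + 1.5 + 1.5 + 4 + 1 + 1.5 + 4
= 19.5 beats


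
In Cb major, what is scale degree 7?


Solution.
Major scale pattern: W-W-H-W-W-W-H (2-2-1-2-2-2-1 semitones)
Starting from Cb:
  Cb + 2 semitones → Db
  Db + 2 semitones → Eb
  Eb + 1 semitone → Fb
  Fb + 2 semitones → Gb
  Gb + 2 semitones → Ab
  Ab + 2 semitones → Bb
  Bb + 1 semitone → Cb
Scale: Cb Db Eb Fb Gb Ab Bb
Degree 7 = Bb


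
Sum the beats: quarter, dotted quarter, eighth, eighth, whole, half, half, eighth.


Beat values:
  quarter = 1 beat
  dotted quarter = 1.5 beats
  eighth = 0.5 beats
  eighth = 0.5 beats
  whole = 4 beats
  half = 2 beats
  half = 2 beats
  eighth = 0.5 beats
Sum = 1 + 1.5 + 0.5 + 0.5 + 4 + 2 + 2 + 0.5
= 12 beats


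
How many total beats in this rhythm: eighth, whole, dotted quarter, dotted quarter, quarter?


Solution.
Beat values:
  eighth = 0.5 beats
  whole = 4 beats
  dotted quarter = 1.5 beats
  dotted quarter = 1.5 beats
  quarter = 1 beat
Sum = 0.5 + 4 + 1.5 + 1.5 + 1
= 8.5 beats


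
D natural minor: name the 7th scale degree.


Reasoning:
Natural minor scale pattern: W-H-W-W-H-W-W (2-1-2-2-1-2-2 semitones)
Starting from D:
  D + 2 semitones → E
  E + 1 semitone → F
  F + 2 semitones → G
  G + 2 semitones → A
  A + 1 semitone → Bb
  Bb + 2 semitones → C
  C + 2 semitones → D
Scale: D E F G A Bb C
Degree 7 = C


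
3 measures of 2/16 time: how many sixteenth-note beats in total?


Solution.
Time signature 2/16: the bottom number 16 means the sixteenth note gets one count
The top number 2 means 2 sixteenth-note beats per measure
Total = 2 × 3 measures
= 6 sixteenth-note beats


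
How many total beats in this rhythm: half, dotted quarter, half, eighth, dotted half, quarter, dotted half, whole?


Working:
Beat values:
  half = 2 beats
  dotted quarter = 1.5 beats
  half = 2 beats
  eighth = 0.5 beats
  dotted half = 3 beats
  quarter = 1 beat
  dotted half = 3 beats
  whole = 4 beats
Sum = 2 + 1.5 + 2 + 0.5 + 3 + 1 + 3 + 4
= 17 beats


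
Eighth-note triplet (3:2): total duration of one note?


Triplet: 3 notes occupy the space of 2 eighth notes
Space = 2 × 1/2 = 1 beat
Each triplet note = 1 / 3 = 1/3 beats
= 1/3 beats


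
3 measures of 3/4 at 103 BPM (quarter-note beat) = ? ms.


Working:
Quarter-note beat duration = 60000 / 103 ms
Beats per measure (3/4) = 3
One measure = 3 × 60000 / 103 = 180000 / 103 ms
3 measures = 3 × 180000 / 103 = 540000 / 103
= 5242.7 ms


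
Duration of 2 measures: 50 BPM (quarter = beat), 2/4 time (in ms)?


Reasoning:
Quarter-note beat duration = 60000 / 50 ms
Beats per measure (2/4) = 2
One measure = 2 × 60000 / 50 = 120000 / 50 ms
2 measures = 2 × 120000 / 50 = 240000 / 50
= 4800.0 ms


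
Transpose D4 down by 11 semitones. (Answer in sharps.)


Let's work it out.
D4: chromatic position 2 in octave 4 → absolute = 4×12 + 2 = 50
Transpose down 11: 50 - 11 = 39
39 = 3×12 + 3 → D# in octave 3
Result = D#3


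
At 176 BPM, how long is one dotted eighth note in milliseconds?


Solution.
One quarter-note beat = 60000 / BPM = 60000 / 176 ms
Dotted eighth note = 3/4 × quarter note
Duration = 3/4 × 60000 / 176 = 45000 / 176
= 255.7 ms


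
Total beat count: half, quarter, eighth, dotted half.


Step by step:
Beat values:
  half = 2 beats
  quarter = 1 beat
  eighth = 0.5 beats
  dotted half = 3 beats
Sum = 2 + 1 + 0.5 + 3
= 6.5 beats


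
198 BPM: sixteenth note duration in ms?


One quarter-note beat = 60000 / BPM = 60000 / 198 ms
Sixteenth note = 1/4 × quarter note
Duration = 1/4 × 60000 / 198 = 15000 / 198
= 75.8 ms


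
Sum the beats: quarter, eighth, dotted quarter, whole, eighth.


Working:
Beat values:
  quarter = 1 beat
  eighth = 0.5 beats
  dotted quarter = 1.5 beats
  whole = 4 beats
  eighth = 0.5 beats
Sum = 1 + 0.5 + 1.5 + 4 + 0.5
= 7.5 beats


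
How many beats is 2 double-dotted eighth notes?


Working:
Base eighth note = 1/2 beats
Dot 1 adds half the previous value: +1/4
Dot 2 adds half the previous value: +1/8
One double-dotted eighth = 1/2 + 1/4 + 1/8 = 7/8
2 of them = 2 × 7/8 = 7/4
= 7/4 beats


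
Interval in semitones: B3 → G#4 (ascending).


Step by step:
Absolute semitone position = octave×12 + chromatic position
B3: 3×12 + 11 = 47
G#4: 4×12 + 8 = 56
Difference = 56 - 47 = 9
= 9 semitones


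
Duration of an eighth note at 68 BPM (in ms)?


Working:
One quarter-note beat = 60000 / BPM = 60000 / 68 ms
Eighth note = 1/2 × quarter note
Duration = 1/2 × 60000 / 68 = 30000 / 68
= 441.2 ms


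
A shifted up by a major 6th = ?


Reasoning:
major 6th: 6 letter names, 9 semitones
Letter: A + 5 → F
Pitch: A + 9 semitones, spelled as an F → F#
= F#


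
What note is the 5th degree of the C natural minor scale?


Step by step:
Natural minor scale pattern: W-H-W-W-H-W-W (2-1-2-2-1-2-2 semitones)
Starting from C:
  C + 2 semitones → D
  D + 1 semitone → Eb
  Eb + 2 semitones → F
  F + 2 semitones → G
  G + 1 semitone → Ab
  Ab + 2 semitones → Bb
  Bb + 2 semitones → C
Scale: C D Eb F G Ab Bb
Degree 5 = G


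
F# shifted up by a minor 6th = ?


Step by step:
minor 6th: 6 letter names, 8 semitones
Letter: F + 5 → D
Pitch: F# + 8 semitones, spelled as a D → D
= D


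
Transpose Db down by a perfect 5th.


perfect 5th: 5 letter names, 7 semitones
Letter: D - 4 → G
Pitch: Db - 7 semitones, spelled as a G → Gb
= Gb


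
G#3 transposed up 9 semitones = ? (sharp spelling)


Step by step:
G#3: chromatic position 8 in octave 3 → absolute = 3×12 + 8 = 44
Transpose up 9: 44 + 9 = 53
53 = 4×12 + 5 → F in octave 4
Result = F4


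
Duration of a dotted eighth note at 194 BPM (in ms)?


Working:
One quarter-note beat = 60000 / BPM = 60000 / 194 ms
Dotted eighth note = 3/4 × quarter note
Duration = 3/4 × 60000 / 194 = 45000 / 194
= 232.0 ms


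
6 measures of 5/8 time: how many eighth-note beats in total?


Working:
Time signature 5/8: the bottom number 8 means the eighth note gets one count
The top number 5 means 5 eighth-note beats per measure
Total = 5 × 6 measures
= 30 eighth-note beats


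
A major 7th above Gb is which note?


A 7th spans 7 letter names, so from G we land on F
A major 7th = 11 semitones above Gb
Spell F at that pitch: F
= F


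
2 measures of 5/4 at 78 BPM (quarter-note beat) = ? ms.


Step by step:
Quarter-note beat duration = 60000 / 78 ms
Beats per measure (5/4) = 5
One measure = 5 × 60000 / 78 = 300000 / 78 ms
2 measures = 2 × 300000 / 78 = 600000 / 78
= 7692.3 ms


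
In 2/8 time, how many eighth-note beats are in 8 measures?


Solution.
Time signature 2/8: the bottom number 8 means the eighth note gets one count
The top number 2 means 2 eighth-note beats per measure
Total = 2 × 8 measures
= 16 eighth-note beats


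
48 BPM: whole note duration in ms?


Reasoning:
One quarter-note beat = 60000 / BPM = 60000 / 48 ms
Whole note = 4 × quarter note
Duration = 4 × 60000 / 48 = 240000 / 48
= 5000.0 ms


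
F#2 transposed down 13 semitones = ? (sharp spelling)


Step by step:
F#2: chromatic position 6 in octave 2 → absolute = 2×12 + 6 = 30
Transpose down 13: 30 - 13 = 17
17 = 1×12 + 5 → F in octave 1
Result = F1


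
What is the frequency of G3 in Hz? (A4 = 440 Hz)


f = 440 × 2^(n/12) where n = semitones from A4
G3: -14 semitones from A4
f = 440 × 2^(-14/12)
f = 196.00 Hz


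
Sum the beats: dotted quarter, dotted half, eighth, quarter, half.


Solution.
Beat values:
  dotted quarter = 1.5 beats
  dotted half = 3 beats
  eighth = 0.5 beats
  quarter = 1 beat
  half = 2 beats
Sum = 1.5 + 3 + 0.5 + 1 + 2
= 8 beats


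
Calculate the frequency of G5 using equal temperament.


Solution.
f = 440 × 2^(n/12) where n = semitones from A4
G5: 10 semitones from A4
f = 440 × 2^(10/12)
f = 783.99 Hz


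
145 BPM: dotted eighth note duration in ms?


Working:
One quarter-note beat = 60000 / BPM = 60000 / 145 ms
Dotted eighth note = 3/4 × quarter note
Duration = 3/4 × 60000 / 145 = 45000 / 145
= 310.3 ms


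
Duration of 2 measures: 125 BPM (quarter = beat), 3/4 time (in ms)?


Solution.
Quarter-note beat duration = 60000 / 125 ms
Beats per measure (3/4) = 3
One measure = 3 × 60000 / 125 = 180000 / 125 ms
2 measures = 2 × 180000 / 125 = 360000 / 125
= 2880.0 ms


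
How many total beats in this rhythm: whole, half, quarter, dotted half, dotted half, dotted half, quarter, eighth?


Step by step:
Beat values:
  whole = 4 beats
  half = 2 beats
  quarter = 1 beat
  dotted half = 3 beats
  dotted half = 3 beats
  dotted half = 3 beats
  quarter = 1 beat
  eighth = 0.5 beats
Sum = 4 + 2 + 1 + 3 + 3 + 3 + 1 + 0.5
= 17.5 beats


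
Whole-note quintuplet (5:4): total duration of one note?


Let's work it out.
Quintuplet: 5 notes occupy the space of 4 whole notes
Space = 4 × 4 = 16 beats
Each quintuplet note = 16 / 5 = 16/5 beats
= 16/5 beats


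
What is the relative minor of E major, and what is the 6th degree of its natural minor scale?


The relative minor shares the major's key signature and starts on its 6th degree
6th degree = a major 6th above the tonic; a major 6th above E is C#
→ relative minor of E major is C# minor
C# natural minor scale: C# D# E F# G# A B
= C# minor; 6th degree = A


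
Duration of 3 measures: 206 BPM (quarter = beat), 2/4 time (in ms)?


Quarter-note beat duration = 60000 / 206 ms
Beats per measure (2/4) = 2
One measure = 2 × 60000 / 206 = 120000 / 206 ms
3 measures = 3 × 120000 / 206 = 360000 / 206
= 1747.6 ms


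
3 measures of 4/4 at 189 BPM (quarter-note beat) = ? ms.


Reasoning:
Quarter-note beat duration = 60000 / 189 ms
Beats per measure (4/4) = 4
One measure = 4 × 60000 / 189 = 240000 / 189 ms
3 measures = 3 × 240000 / 189 = 720000 / 189
= 3809.5 ms


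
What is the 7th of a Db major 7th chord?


Reasoning:
Major 7th chord = root + major 3rd + perfect 5th + major 7th
Seventh chords stack in thirds, so the letter names are D-F-A-C
Root: Db
Major 3rd above Db: F
Perfect 5th above Db: Ab
Major 7th above Db: C
The 7th = C


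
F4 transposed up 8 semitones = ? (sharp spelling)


F4: chromatic position 5 in octave 4 → absolute = 4×12 + 5 = 53
Transpose up 8: 53 + 8 = 61
61 = 5×12 + 1 → C# in octave 5
Result = C#5


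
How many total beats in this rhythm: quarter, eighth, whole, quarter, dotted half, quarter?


Let's work it out.
Beat values:
  quarter = 1 beat
  eighth = 0.5 beats
  whole = 4 beats
  quarter = 1 beat
  dotted half = 3 beats
  quarter = 1 beat
Sum = 1 + 0.5 + 4 + 1 + 3 + 1
= 10.5 beats


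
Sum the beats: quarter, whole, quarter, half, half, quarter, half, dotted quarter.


Working:
Beat values:
  quarter = 1 beat
  whole = 4 beats
  quarter = 1 beat
  half = 2 beats
  half = 2 beats
  quarter = 1 beat
  half = 2 beats
  dotted quarter = 1.5 beats
Sum = 1 + 4 + 1 + 2 + 2 + 1 + 2 + 1.5
= 14.5 beats


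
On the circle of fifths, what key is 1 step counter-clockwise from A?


Each counter-clockwise step moves down a perfect 5th (= up a perfect 4th)
From A: A → D
= D


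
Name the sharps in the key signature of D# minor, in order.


Working:
Sharp minor keys follow the circle of fifths: A(0), E(1), B(2), F#(3), C#(4), G#(5), D#(6), A#(7)
D# minor has 6 sharps
Order of sharps: F# C# G# D# A# E# B# → first 6: F#, C#, G#, D#, A#, E#
= F#, C#, G#, D#, A#, E#


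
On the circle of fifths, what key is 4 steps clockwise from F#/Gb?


Each clockwise step on the circle of fifths moves up a perfect 5th
From F#/Gb: F#/Gb → Db → Ab → Eb → Bb
= Bb


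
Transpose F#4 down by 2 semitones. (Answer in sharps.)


F#4: chromatic position 6 in octave 4 → absolute = 4×12 + 6 = 54
Transpose down 2: 54 - 2 = 52
52 = 4×12 + 4 → E in octave 4
Result = E4


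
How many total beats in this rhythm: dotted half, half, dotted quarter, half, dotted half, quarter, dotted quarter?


Reasoning:
Beat values:
  dotted half = 3 beats
  half = 2 beats
  dotted quarter = 1.5 beats
  half = 2 beats
  dotted half = 3 beats
  quarter = 1 beat
  dotted quarter = 1.5 beats
Sum = 3 + 2 + 1.5 + 2 + 3 + 1 + 1.5
= 14 beats


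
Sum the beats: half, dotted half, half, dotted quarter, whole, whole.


Beat values:
  half = 2 beats
  dotted half = 3 beats
  half = 2 beats
  dotted quarter = 1.5 beats
  whole = 4 beats
  whole = 4 beats
Sum = 2 + 3 + 2 + 1.5 + 4 + 4
= 16.5 beats


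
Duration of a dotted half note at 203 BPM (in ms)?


Solution.
One quarter-note beat = 60000 / BPM = 60000 / 203 ms
Dotted half note = 3 × quarter note
Duration = 3 × 60000 / 203 = 180000 / 203
= 886.7 ms


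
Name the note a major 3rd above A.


Let's work it out.
A 3rd spans 3 letter names, so from A we land on C
A major 3rd = 4 semitones above A
Spell C at that pitch: C#
= C#


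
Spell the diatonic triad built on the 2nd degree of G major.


Step by step:
G major scale: G A B C D E F#
Diatonic triad on degree 2 stacks scale notes 2, 4, 6: A C E
A→C = 3 semitones; A→E = 7 semitones → minor triad
= A C E (minor)


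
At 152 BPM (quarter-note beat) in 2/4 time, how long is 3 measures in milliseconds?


Quarter-note beat duration = 60000 / 152 ms
Beats per measure (2/4) = 2
One measure = 2 × 60000 / 152 = 120000 / 152 ms
3 measures = 3 × 120000 / 152 = 360000 / 152
= 2368.4 ms


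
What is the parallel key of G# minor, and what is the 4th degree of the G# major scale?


Parallel keys share the same tonic but differ in mode
G# minor → parallel is G# major
G# major scale: G# A# B# C# D# E# F##
= G# major; 4th degree = C#


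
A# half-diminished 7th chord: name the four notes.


Let's work it out.
Half-diminished 7th chord = root + minor 3rd + diminished 5th + minor 7th
Seventh chords stack in thirds, so the letter names are A-C-E-G
Root: A#
Minor 3rd above A#: C#
Diminished 5th above A#: E
Minor 7th above A#: G#
Chord = A# C# E G#


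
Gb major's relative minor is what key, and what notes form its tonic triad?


Step by step:
The relative minor shares the major's key signature and starts on its 6th degree
6th degree = a major 6th above the tonic; a major 6th above Gb is Eb
→ relative minor of Gb major is Eb minor
Tonic triad of Eb minor = root + minor 3rd + perfect 5th = Eb Gb Bb
= Eb minor; triad = Eb Gb Bb


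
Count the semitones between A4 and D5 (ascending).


Solution.
Absolute semitone position = octave×12 + chromatic position
A4: 4×12 + 9 = 57
D5: 5×12 + 2 = 62
Difference = 62 - 57 = 5
= 5 semitones


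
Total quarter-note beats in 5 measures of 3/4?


Step by step:
Time signature 3/4: the bottom number 4 means the quarter note gets one count
The top number 3 means 3 quarter-note beats per measure
Total = 3 × 5 measures
= 15 quarter-note beats


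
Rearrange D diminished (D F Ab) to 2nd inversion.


Reasoning:
Root position: D F Ab
2nd inversion: move root and 3rd up an octave
Bass note: Ab
Notes (bottom to top) = Ab D F


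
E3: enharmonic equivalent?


Reasoning:
Enharmonic notes sound the same pitch but are spelled with different letter names
E and Fb name the same pitch class
= Fb3


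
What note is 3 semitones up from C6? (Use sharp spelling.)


Step by step:
C6: chromatic position 0 in octave 6 → absolute = 6×12 + 0 = 72
Transpose up 3: 72 + 3 = 75
75 = 6×12 + 3 → D# in octave 6
Result = D#6


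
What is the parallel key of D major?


Parallel keys share the same tonic but differ in mode
D major → parallel is D minor
= D minor


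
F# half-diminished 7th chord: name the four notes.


Half-diminished 7th chord = root + minor 3rd + diminished 5th + minor 7th
Seventh chords stack in thirds, so the letter names are F-A-C-E
Root: F#
Minor 3rd above F#: A
Diminished 5th above F#: C
Minor 7th above F#: E
Chord = F# A C E


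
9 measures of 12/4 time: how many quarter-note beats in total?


Reasoning:
Time signature 12/4: the bottom number 4 means the quarter note gets one count
The top number 12 means 12 quarter-note beats per measure
Total = 12 × 9 measures
= 108 quarter-note beats


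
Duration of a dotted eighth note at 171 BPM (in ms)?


Working:
One quarter-note beat = 60000 / BPM = 60000 / 171 ms
Dotted eighth note = 3/4 × quarter note
Duration = 3/4 × 60000 / 171 = 45000 / 171
= 263.2 ms


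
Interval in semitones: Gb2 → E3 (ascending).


Step by step:
Absolute semitone position = octave×12 + chromatic position
Gb2: 2×12 + 6 = 30
E3: 3×12 + 4 = 40
Difference = 40 - 30 = 10
= 10 semitones


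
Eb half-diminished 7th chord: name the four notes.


Solution.
Half-diminished 7th chord = root + minor 3rd + diminished 5th + minor 7th
Seventh chords stack in thirds, so the letter names are E-G-B-D
Root: Eb
Minor 3rd above Eb: Gb
Diminished 5th above Eb: Bbb
Minor 7th above Eb: Db
Chord = Eb Gb Bbb Db


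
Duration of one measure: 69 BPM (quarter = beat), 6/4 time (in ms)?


Reasoning:
Quarter-note beat duration = 60000 / 69 ms
Beats per measure (6/4) = 6
One measure = 6 × 60000 / 69 = 360000 / 69 ms
= 5217.4 ms


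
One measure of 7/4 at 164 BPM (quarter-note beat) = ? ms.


Step by step:
Quarter-note beat duration = 60000 / 164 ms
Beats per measure (7/4) = 7
One measure = 7 × 60000 / 164 = 420000 / 164 ms
= 2561.0 ms


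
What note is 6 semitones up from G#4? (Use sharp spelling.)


Working:
G#4: chromatic position 8 in octave 4 → absolute = 4×12 + 8 = 56
Transpose up 6: 56 + 6 = 62
62 = 5×12 + 2 → D in octave 5
Result = D5


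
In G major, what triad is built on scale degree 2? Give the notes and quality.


Working:
G major scale: G A B C D E F#
Diatonic triad on degree 2 stacks scale notes 2, 4, 6: A C E
A→C = 3 semitones; A→E = 7 semitones → minor triad
= A C E (minor)


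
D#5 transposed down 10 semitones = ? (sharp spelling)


Step by step:
D#5: chromatic position 3 in octave 5 → absolute = 5×12 + 3 = 63
Transpose down 10: 63 - 10 = 53
53 = 4×12 + 5 → F in octave 4
Result = F4


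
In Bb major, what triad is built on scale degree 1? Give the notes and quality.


Step by step:
Bb major scale: Bb C D Eb F G A
Diatonic triad on degree 1 stacks scale notes 1, 3, 5: Bb D F
Bb→D = 4 semitones; Bb→F = 7 semitones → major triad
= Bb D F (major)


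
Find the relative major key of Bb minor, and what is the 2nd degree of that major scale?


Solution.
The relative major shares the key signature and is a minor 3rd above the minor tonic
A minor 3rd above Bb is Db
→ relative major of Bb minor is Db major
Db major scale: Db Eb F Gb Ab Bb C
= Db major; 2nd degree = Eb


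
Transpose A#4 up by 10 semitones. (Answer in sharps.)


Working:
A#4: chromatic position 10 in octave 4 → absolute = 4×12 + 10 = 58
Transpose up 10: 58 + 10 = 68
68 = 5×12 + 8 → G# in octave 5
Result = G#5


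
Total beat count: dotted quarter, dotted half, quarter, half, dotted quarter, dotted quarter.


Solution.
Beat values:
  dotted quarter = 1.5 beats
  dotted half = 3 beats
  quarter = 1 beat
  half = 2 beats
  dotted quarter = 1.5 beats
  dotted quarter = 1.5 beats
Sum = 1.5 + 3 + 1 + 2 + 1.5 + 1.5
= 10.5 beats


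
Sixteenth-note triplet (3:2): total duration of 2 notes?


Triplet: 3 notes occupy the space of 2 sixteenth notes
Space = 2 × 1/4 = 1/2 beats
Each triplet note = 1/2 / 3 = 1/6 beats
2 notes = 2 × 1/6 = 1/3
= 1/3 beats


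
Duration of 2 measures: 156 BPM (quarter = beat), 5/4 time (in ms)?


Solution.
Quarter-note beat duration = 60000 / 156 ms
Beats per measure (5/4) = 5
One measure = 5 × 60000 / 156 = 300000 / 156 ms
2 measures = 2 × 300000 / 156 = 600000 / 156
= 3846.2 ms


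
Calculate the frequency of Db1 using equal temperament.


Reasoning:
f = 440 × 2^(n/12) where n = semitones from A4
Db1: -44 semitones from A4
f = 440 × 2^(-44/12)
f = 34.65 Hz


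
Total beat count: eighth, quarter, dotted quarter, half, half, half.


Step by step:
Beat values:
  eighth = 0.5 beats
  quarter = 1 beat
  dotted quarter = 1.5 beats
  half = 2 beats
  half = 2 beats
  half = 2 beats
Sum = 0.5 + 1 + 1.5 + 2 + 2 + 2
= 9 beats


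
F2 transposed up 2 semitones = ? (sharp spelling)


Let's work it out.
F2: chromatic position 5 in octave 2 → absolute = 2×12 + 5 = 29
Transpose up 2: 29 + 2 = 31
31 = 2×12 + 7 → G in octave 2
Result = G2


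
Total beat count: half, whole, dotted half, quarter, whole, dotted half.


Solution.
Beat values:
  half = 2 beats
  whole = 4 beats
  dotted half = 3 beats
  quarter = 1 beat
  whole = 4 beats
  dotted half = 3 beats
Sum = 2 + 4 + 3 + 1 + 4 + 3
= 17 beats


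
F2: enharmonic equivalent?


Solution.
Enharmonic notes sound the same pitch but are spelled with different letter names
F and E# name the same pitch class
= E#2


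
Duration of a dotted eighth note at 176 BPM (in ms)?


Reasoning:
One quarter-note beat = 60000 / BPM = 60000 / 176 ms
Dotted eighth note = 3/4 × quarter note
Duration = 3/4 × 60000 / 176 = 45000 / 176
= 255.7 ms


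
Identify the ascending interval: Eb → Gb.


Letter names: E → G spans 3 letter names → a 3rd
Semitones: Eb → Gb = 3 half-steps
A 3rd of 3 semitones is a minor 3rd
= minor 3rd


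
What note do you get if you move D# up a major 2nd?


Solution.
major 2nd: 2 letter names, 2 semitones
Letter: D + 1 → E
Pitch: D# + 2 semitones, spelled as an E → E#
= E#


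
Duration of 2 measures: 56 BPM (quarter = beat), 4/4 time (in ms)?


Let's work it out.
Quarter-note beat duration = 60000 / 56 ms
Beats per measure (4/4) = 4
One measure = 4 × 60000 / 56 = 240000 / 56 ms
2 measures = 2 × 240000 / 56 = 480000 / 56
= 8571.4 ms


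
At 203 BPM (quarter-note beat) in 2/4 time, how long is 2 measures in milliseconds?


Quarter-note beat duration = 60000 / 203 ms
Beats per measure (2/4) = 2
One measure = 2 × 60000 / 203 = 120000 / 203 ms
2 measures = 2 × 120000 / 203 = 240000 / 203
= 1182.3 ms


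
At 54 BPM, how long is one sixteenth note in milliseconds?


Solution.
One quarter-note beat = 60000 / BPM = 60000 / 54 ms
Sixteenth note = 1/4 × quarter note
Duration = 1/4 × 60000 / 54 = 15000 / 54
= 277.8 ms


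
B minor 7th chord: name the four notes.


Reasoning:
Minor 7th chord = root + minor 3rd + perfect 5th + minor 7th
Seventh chords stack in thirds, so the letter names are B-D-F-A
Root: B
Minor 3rd above B: D
Perfect 5th above B: F#
Minor 7th above B: A
Chord = B D F# A


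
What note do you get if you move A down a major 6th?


Solution.
major 6th: 6 letter names, 9 semitones
Letter: A - 5 → C
Pitch: A - 9 semitones, spelled as a C → C
= C


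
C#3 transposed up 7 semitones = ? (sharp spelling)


C#3: chromatic position 1 in octave 3 → absolute = 3×12 + 1 = 37
Transpose up 7: 37 + 7 = 44
44 = 3×12 + 8 → G# in octave 3
Result = G#3


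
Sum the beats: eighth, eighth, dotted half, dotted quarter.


Beat values:
  eighth = 0.5 beats
  eighth = 0.5 beats
  dotted half = 3 beats
  dotted quarter = 1.5 beats
Sum = 0.5 + 0.5 + 3 + 1.5
= 5.5 beats


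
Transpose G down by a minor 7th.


Step by step:
minor 7th: 7 letter names, 10 semitones
Letter: G - 6 → A
Pitch: G - 10 semitones, spelled as an A → A
= A


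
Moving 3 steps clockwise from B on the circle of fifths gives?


Step by step:
Each clockwise step on the circle of fifths moves up a perfect 5th
From B: B → F#/Gb → Db → Ab
= Ab


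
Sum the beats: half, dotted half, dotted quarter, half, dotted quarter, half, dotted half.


Solution.
Beat values:
  half = 2 beats
  dotted half = 3 beats
  dotted quarter = 1.5 beats
  half = 2 beats
  dotted quarter = 1.5 beats
  half = 2 beats
  dotted half = 3 beats
Sum = 2 + 3 + 1.5 + 2 + 1.5 + 2 + 3
= 15 beats


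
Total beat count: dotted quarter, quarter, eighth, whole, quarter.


Working:
Beat values:
  dotted quarter = 1.5 beats
  quarter = 1 beat
  eighth = 0.5 beats
  whole = 4 beats
  quarter = 1 beat
Sum = 1.5 + 1 + 0.5 + 4 + 1
= 8 beats


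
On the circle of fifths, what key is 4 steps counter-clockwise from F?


Each counter-clockwise step moves down a perfect 5th (= up a perfect 4th)
From F: F → Bb → Eb → Ab → Db
= Db


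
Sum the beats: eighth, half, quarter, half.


Beat values:
  eighth = 0.5 beats
  half = 2 beats
  quarter = 1 beat
  half = 2 beats
Sum = 0.5 + 2 + 1 + 2
= 5.5 beats
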